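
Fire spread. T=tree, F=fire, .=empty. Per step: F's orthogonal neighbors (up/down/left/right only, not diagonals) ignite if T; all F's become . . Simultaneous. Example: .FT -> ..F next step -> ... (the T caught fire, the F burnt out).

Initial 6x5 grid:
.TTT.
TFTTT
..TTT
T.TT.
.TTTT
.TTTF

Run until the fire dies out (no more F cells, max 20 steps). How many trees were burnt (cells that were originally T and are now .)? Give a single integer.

Step 1: +5 fires, +2 burnt (F count now 5)
Step 2: +5 fires, +5 burnt (F count now 5)
Step 3: +7 fires, +5 burnt (F count now 7)
Step 4: +2 fires, +7 burnt (F count now 2)
Step 5: +0 fires, +2 burnt (F count now 0)
Fire out after step 5
Initially T: 20, now '.': 29
Total burnt (originally-T cells now '.'): 19

Answer: 19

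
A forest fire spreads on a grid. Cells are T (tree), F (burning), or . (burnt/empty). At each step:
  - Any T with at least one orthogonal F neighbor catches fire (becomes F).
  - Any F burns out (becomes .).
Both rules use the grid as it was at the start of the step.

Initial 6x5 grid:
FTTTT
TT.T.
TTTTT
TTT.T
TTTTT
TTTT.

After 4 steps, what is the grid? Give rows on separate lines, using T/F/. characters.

Step 1: 2 trees catch fire, 1 burn out
  .FTTT
  FT.T.
  TTTTT
  TTT.T
  TTTTT
  TTTT.
Step 2: 3 trees catch fire, 2 burn out
  ..FTT
  .F.T.
  FTTTT
  TTT.T
  TTTTT
  TTTT.
Step 3: 3 trees catch fire, 3 burn out
  ...FT
  ...T.
  .FTTT
  FTT.T
  TTTTT
  TTTT.
Step 4: 5 trees catch fire, 3 burn out
  ....F
  ...F.
  ..FTT
  .FT.T
  FTTTT
  TTTT.

....F
...F.
..FTT
.FT.T
FTTTT
TTTT.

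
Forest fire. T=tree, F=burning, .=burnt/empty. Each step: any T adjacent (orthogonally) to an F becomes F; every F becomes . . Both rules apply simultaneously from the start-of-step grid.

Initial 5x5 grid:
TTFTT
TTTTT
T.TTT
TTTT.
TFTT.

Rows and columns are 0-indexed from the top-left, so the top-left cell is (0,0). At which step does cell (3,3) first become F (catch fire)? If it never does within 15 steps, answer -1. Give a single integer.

Step 1: cell (3,3)='T' (+6 fires, +2 burnt)
Step 2: cell (3,3)='T' (+8 fires, +6 burnt)
Step 3: cell (3,3)='F' (+5 fires, +8 burnt)
  -> target ignites at step 3
Step 4: cell (3,3)='.' (+1 fires, +5 burnt)
Step 5: cell (3,3)='.' (+0 fires, +1 burnt)
  fire out at step 5

3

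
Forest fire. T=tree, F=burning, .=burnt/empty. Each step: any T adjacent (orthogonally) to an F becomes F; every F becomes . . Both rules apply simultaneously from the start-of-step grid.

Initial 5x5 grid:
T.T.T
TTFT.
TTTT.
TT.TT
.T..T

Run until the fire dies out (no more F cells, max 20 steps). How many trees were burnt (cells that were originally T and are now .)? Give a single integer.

Answer: 15

Derivation:
Step 1: +4 fires, +1 burnt (F count now 4)
Step 2: +3 fires, +4 burnt (F count now 3)
Step 3: +4 fires, +3 burnt (F count now 4)
Step 4: +3 fires, +4 burnt (F count now 3)
Step 5: +1 fires, +3 burnt (F count now 1)
Step 6: +0 fires, +1 burnt (F count now 0)
Fire out after step 6
Initially T: 16, now '.': 24
Total burnt (originally-T cells now '.'): 15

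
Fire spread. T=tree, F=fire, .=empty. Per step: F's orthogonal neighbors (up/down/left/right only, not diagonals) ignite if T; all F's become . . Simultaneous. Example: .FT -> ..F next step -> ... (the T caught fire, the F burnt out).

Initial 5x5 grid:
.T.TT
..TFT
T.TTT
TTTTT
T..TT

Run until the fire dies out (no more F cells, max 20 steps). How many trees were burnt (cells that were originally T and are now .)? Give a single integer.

Step 1: +4 fires, +1 burnt (F count now 4)
Step 2: +4 fires, +4 burnt (F count now 4)
Step 3: +3 fires, +4 burnt (F count now 3)
Step 4: +2 fires, +3 burnt (F count now 2)
Step 5: +1 fires, +2 burnt (F count now 1)
Step 6: +2 fires, +1 burnt (F count now 2)
Step 7: +0 fires, +2 burnt (F count now 0)
Fire out after step 7
Initially T: 17, now '.': 24
Total burnt (originally-T cells now '.'): 16

Answer: 16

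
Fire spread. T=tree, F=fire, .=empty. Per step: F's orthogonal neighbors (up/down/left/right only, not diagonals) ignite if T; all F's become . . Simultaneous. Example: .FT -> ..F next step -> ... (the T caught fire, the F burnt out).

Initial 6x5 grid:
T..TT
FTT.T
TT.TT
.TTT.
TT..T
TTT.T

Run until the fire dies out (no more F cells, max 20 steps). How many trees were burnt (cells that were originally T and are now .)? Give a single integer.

Answer: 18

Derivation:
Step 1: +3 fires, +1 burnt (F count now 3)
Step 2: +2 fires, +3 burnt (F count now 2)
Step 3: +1 fires, +2 burnt (F count now 1)
Step 4: +2 fires, +1 burnt (F count now 2)
Step 5: +3 fires, +2 burnt (F count now 3)
Step 6: +3 fires, +3 burnt (F count now 3)
Step 7: +1 fires, +3 burnt (F count now 1)
Step 8: +1 fires, +1 burnt (F count now 1)
Step 9: +1 fires, +1 burnt (F count now 1)
Step 10: +1 fires, +1 burnt (F count now 1)
Step 11: +0 fires, +1 burnt (F count now 0)
Fire out after step 11
Initially T: 20, now '.': 28
Total burnt (originally-T cells now '.'): 18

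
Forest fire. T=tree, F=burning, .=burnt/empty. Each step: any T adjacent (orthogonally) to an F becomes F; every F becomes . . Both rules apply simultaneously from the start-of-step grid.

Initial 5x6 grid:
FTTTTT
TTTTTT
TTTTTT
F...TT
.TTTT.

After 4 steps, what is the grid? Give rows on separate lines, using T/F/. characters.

Step 1: 3 trees catch fire, 2 burn out
  .FTTTT
  FTTTTT
  FTTTTT
  ....TT
  .TTTT.
Step 2: 3 trees catch fire, 3 burn out
  ..FTTT
  .FTTTT
  .FTTTT
  ....TT
  .TTTT.
Step 3: 3 trees catch fire, 3 burn out
  ...FTT
  ..FTTT
  ..FTTT
  ....TT
  .TTTT.
Step 4: 3 trees catch fire, 3 burn out
  ....FT
  ...FTT
  ...FTT
  ....TT
  .TTTT.

....FT
...FTT
...FTT
....TT
.TTTT.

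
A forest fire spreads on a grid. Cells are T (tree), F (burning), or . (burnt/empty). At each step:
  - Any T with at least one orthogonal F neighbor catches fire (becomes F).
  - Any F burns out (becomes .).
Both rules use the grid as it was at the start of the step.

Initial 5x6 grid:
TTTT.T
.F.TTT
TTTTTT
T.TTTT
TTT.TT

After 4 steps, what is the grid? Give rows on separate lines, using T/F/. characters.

Step 1: 2 trees catch fire, 1 burn out
  TFTT.T
  ...TTT
  TFTTTT
  T.TTTT
  TTT.TT
Step 2: 4 trees catch fire, 2 burn out
  F.FT.T
  ...TTT
  F.FTTT
  T.TTTT
  TTT.TT
Step 3: 4 trees catch fire, 4 burn out
  ...F.T
  ...TTT
  ...FTT
  F.FTTT
  TTT.TT
Step 4: 5 trees catch fire, 4 burn out
  .....T
  ...FTT
  ....FT
  ...FTT
  FTF.TT

.....T
...FTT
....FT
...FTT
FTF.TT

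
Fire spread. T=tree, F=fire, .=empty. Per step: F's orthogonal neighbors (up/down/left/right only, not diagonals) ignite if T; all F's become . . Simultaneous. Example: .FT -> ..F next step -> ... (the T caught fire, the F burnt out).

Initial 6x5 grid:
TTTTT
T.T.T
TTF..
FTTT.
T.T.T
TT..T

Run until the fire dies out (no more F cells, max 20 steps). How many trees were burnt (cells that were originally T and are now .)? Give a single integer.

Answer: 17

Derivation:
Step 1: +6 fires, +2 burnt (F count now 6)
Step 2: +5 fires, +6 burnt (F count now 5)
Step 3: +4 fires, +5 burnt (F count now 4)
Step 4: +1 fires, +4 burnt (F count now 1)
Step 5: +1 fires, +1 burnt (F count now 1)
Step 6: +0 fires, +1 burnt (F count now 0)
Fire out after step 6
Initially T: 19, now '.': 28
Total burnt (originally-T cells now '.'): 17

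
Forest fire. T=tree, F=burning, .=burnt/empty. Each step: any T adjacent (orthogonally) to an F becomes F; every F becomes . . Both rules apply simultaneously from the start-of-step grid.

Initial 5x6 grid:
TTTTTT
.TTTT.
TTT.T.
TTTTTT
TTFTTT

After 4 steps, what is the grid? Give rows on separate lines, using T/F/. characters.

Step 1: 3 trees catch fire, 1 burn out
  TTTTTT
  .TTTT.
  TTT.T.
  TTFTTT
  TF.FTT
Step 2: 5 trees catch fire, 3 burn out
  TTTTTT
  .TTTT.
  TTF.T.
  TF.FTT
  F...FT
Step 3: 5 trees catch fire, 5 burn out
  TTTTTT
  .TFTT.
  TF..T.
  F...FT
  .....F
Step 4: 6 trees catch fire, 5 burn out
  TTFTTT
  .F.FT.
  F...F.
  .....F
  ......

TTFTTT
.F.FT.
F...F.
.....F
......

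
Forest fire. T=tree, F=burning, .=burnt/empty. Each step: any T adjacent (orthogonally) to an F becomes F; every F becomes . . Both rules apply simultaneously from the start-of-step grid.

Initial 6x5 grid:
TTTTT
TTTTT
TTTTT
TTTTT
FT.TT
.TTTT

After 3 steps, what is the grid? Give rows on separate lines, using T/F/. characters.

Step 1: 2 trees catch fire, 1 burn out
  TTTTT
  TTTTT
  TTTTT
  FTTTT
  .F.TT
  .TTTT
Step 2: 3 trees catch fire, 2 burn out
  TTTTT
  TTTTT
  FTTTT
  .FTTT
  ...TT
  .FTTT
Step 3: 4 trees catch fire, 3 burn out
  TTTTT
  FTTTT
  .FTTT
  ..FTT
  ...TT
  ..FTT

TTTTT
FTTTT
.FTTT
..FTT
...TT
..FTT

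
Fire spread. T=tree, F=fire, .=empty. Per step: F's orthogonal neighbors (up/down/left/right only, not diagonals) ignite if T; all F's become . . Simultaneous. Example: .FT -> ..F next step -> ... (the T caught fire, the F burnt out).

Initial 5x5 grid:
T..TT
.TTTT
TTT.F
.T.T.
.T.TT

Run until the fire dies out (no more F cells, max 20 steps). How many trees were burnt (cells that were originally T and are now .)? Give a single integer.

Step 1: +1 fires, +1 burnt (F count now 1)
Step 2: +2 fires, +1 burnt (F count now 2)
Step 3: +2 fires, +2 burnt (F count now 2)
Step 4: +2 fires, +2 burnt (F count now 2)
Step 5: +1 fires, +2 burnt (F count now 1)
Step 6: +2 fires, +1 burnt (F count now 2)
Step 7: +1 fires, +2 burnt (F count now 1)
Step 8: +0 fires, +1 burnt (F count now 0)
Fire out after step 8
Initially T: 15, now '.': 21
Total burnt (originally-T cells now '.'): 11

Answer: 11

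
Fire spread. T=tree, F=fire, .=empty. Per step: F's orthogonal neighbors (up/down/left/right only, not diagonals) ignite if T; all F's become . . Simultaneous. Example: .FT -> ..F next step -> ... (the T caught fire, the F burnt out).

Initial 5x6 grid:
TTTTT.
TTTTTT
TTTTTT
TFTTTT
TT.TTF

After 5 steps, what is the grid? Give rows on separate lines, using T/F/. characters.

Step 1: 6 trees catch fire, 2 burn out
  TTTTT.
  TTTTTT
  TFTTTT
  F.FTTF
  TF.TF.
Step 2: 8 trees catch fire, 6 burn out
  TTTTT.
  TFTTTT
  F.FTTF
  ...FF.
  F..F..
Step 3: 6 trees catch fire, 8 burn out
  TFTTT.
  F.FTTF
  ...FF.
  ......
  ......
Step 4: 4 trees catch fire, 6 burn out
  F.FTT.
  ...FF.
  ......
  ......
  ......
Step 5: 2 trees catch fire, 4 burn out
  ...FF.
  ......
  ......
  ......
  ......

...FF.
......
......
......
......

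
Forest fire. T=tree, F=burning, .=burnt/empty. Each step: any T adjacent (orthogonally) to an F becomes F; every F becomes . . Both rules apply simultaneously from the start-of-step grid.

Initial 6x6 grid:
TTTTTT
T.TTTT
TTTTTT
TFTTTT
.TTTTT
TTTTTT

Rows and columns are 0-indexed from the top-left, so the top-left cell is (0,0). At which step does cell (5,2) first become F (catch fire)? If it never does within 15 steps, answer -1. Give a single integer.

Step 1: cell (5,2)='T' (+4 fires, +1 burnt)
Step 2: cell (5,2)='T' (+5 fires, +4 burnt)
Step 3: cell (5,2)='F' (+7 fires, +5 burnt)
  -> target ignites at step 3
Step 4: cell (5,2)='.' (+7 fires, +7 burnt)
Step 5: cell (5,2)='.' (+6 fires, +7 burnt)
Step 6: cell (5,2)='.' (+3 fires, +6 burnt)
Step 7: cell (5,2)='.' (+1 fires, +3 burnt)
Step 8: cell (5,2)='.' (+0 fires, +1 burnt)
  fire out at step 8

3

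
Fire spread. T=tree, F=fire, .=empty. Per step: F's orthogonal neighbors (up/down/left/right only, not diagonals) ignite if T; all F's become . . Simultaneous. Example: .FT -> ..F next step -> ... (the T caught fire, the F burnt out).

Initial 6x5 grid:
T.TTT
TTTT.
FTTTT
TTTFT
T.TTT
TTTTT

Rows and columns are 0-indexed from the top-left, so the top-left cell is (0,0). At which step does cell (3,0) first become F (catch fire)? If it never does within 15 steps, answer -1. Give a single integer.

Step 1: cell (3,0)='F' (+7 fires, +2 burnt)
  -> target ignites at step 1
Step 2: cell (3,0)='.' (+10 fires, +7 burnt)
Step 3: cell (3,0)='.' (+5 fires, +10 burnt)
Step 4: cell (3,0)='.' (+3 fires, +5 burnt)
Step 5: cell (3,0)='.' (+0 fires, +3 burnt)
  fire out at step 5

1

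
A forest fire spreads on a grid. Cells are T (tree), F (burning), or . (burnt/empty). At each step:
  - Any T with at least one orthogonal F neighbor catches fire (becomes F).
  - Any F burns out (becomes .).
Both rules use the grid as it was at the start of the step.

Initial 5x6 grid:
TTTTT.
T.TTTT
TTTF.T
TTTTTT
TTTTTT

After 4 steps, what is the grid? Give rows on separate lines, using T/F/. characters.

Step 1: 3 trees catch fire, 1 burn out
  TTTTT.
  T.TFTT
  TTF..T
  TTTFTT
  TTTTTT
Step 2: 7 trees catch fire, 3 burn out
  TTTFT.
  T.F.FT
  TF...T
  TTF.FT
  TTTFTT
Step 3: 8 trees catch fire, 7 burn out
  TTF.F.
  T....F
  F....T
  TF...F
  TTF.FT
Step 4: 6 trees catch fire, 8 burn out
  TF....
  F.....
  .....F
  F.....
  TF...F

TF....
F.....
.....F
F.....
TF...F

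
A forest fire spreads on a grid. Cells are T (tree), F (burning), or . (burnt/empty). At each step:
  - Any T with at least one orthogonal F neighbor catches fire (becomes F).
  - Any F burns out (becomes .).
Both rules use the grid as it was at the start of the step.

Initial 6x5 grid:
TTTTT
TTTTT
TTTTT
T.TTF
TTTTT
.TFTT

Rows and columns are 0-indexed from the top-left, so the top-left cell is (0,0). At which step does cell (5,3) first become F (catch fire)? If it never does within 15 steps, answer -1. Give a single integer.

Step 1: cell (5,3)='F' (+6 fires, +2 burnt)
  -> target ignites at step 1
Step 2: cell (5,3)='.' (+6 fires, +6 burnt)
Step 3: cell (5,3)='.' (+4 fires, +6 burnt)
Step 4: cell (5,3)='.' (+4 fires, +4 burnt)
Step 5: cell (5,3)='.' (+3 fires, +4 burnt)
Step 6: cell (5,3)='.' (+2 fires, +3 burnt)
Step 7: cell (5,3)='.' (+1 fires, +2 burnt)
Step 8: cell (5,3)='.' (+0 fires, +1 burnt)
  fire out at step 8

1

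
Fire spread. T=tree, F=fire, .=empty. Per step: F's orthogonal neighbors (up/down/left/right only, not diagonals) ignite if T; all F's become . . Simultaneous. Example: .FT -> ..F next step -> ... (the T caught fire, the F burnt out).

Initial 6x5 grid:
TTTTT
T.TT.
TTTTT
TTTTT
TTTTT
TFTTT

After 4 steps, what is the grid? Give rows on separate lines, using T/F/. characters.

Step 1: 3 trees catch fire, 1 burn out
  TTTTT
  T.TT.
  TTTTT
  TTTTT
  TFTTT
  F.FTT
Step 2: 4 trees catch fire, 3 burn out
  TTTTT
  T.TT.
  TTTTT
  TFTTT
  F.FTT
  ...FT
Step 3: 5 trees catch fire, 4 burn out
  TTTTT
  T.TT.
  TFTTT
  F.FTT
  ...FT
  ....F
Step 4: 4 trees catch fire, 5 burn out
  TTTTT
  T.TT.
  F.FTT
  ...FT
  ....F
  .....

TTTTT
T.TT.
F.FTT
...FT
....F
.....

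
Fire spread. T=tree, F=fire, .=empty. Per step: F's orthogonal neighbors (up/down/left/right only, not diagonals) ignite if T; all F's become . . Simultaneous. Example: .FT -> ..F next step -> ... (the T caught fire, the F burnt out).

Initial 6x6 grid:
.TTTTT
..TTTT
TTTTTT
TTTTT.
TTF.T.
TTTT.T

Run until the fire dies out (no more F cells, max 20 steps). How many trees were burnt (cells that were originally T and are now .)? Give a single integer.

Step 1: +3 fires, +1 burnt (F count now 3)
Step 2: +6 fires, +3 burnt (F count now 6)
Step 3: +6 fires, +6 burnt (F count now 6)
Step 4: +5 fires, +6 burnt (F count now 5)
Step 5: +4 fires, +5 burnt (F count now 4)
Step 6: +2 fires, +4 burnt (F count now 2)
Step 7: +1 fires, +2 burnt (F count now 1)
Step 8: +0 fires, +1 burnt (F count now 0)
Fire out after step 8
Initially T: 28, now '.': 35
Total burnt (originally-T cells now '.'): 27

Answer: 27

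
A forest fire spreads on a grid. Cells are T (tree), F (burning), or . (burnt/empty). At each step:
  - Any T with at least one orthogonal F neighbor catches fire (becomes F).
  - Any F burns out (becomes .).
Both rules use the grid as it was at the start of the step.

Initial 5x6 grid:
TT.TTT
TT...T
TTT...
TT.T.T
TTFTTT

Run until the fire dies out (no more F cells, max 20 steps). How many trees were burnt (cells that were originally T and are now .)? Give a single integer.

Answer: 16

Derivation:
Step 1: +2 fires, +1 burnt (F count now 2)
Step 2: +4 fires, +2 burnt (F count now 4)
Step 3: +3 fires, +4 burnt (F count now 3)
Step 4: +4 fires, +3 burnt (F count now 4)
Step 5: +2 fires, +4 burnt (F count now 2)
Step 6: +1 fires, +2 burnt (F count now 1)
Step 7: +0 fires, +1 burnt (F count now 0)
Fire out after step 7
Initially T: 20, now '.': 26
Total burnt (originally-T cells now '.'): 16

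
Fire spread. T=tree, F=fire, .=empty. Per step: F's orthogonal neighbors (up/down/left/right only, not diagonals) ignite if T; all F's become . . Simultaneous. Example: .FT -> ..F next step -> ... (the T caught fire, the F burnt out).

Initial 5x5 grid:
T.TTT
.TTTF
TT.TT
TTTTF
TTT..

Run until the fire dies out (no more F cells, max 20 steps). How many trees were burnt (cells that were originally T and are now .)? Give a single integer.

Answer: 17

Derivation:
Step 1: +4 fires, +2 burnt (F count now 4)
Step 2: +4 fires, +4 burnt (F count now 4)
Step 3: +4 fires, +4 burnt (F count now 4)
Step 4: +3 fires, +4 burnt (F count now 3)
Step 5: +2 fires, +3 burnt (F count now 2)
Step 6: +0 fires, +2 burnt (F count now 0)
Fire out after step 6
Initially T: 18, now '.': 24
Total burnt (originally-T cells now '.'): 17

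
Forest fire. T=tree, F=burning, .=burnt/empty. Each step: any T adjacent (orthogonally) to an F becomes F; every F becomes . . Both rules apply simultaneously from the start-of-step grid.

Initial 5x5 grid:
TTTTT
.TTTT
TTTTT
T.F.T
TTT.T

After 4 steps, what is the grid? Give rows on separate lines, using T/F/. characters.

Step 1: 2 trees catch fire, 1 burn out
  TTTTT
  .TTTT
  TTFTT
  T...T
  TTF.T
Step 2: 4 trees catch fire, 2 burn out
  TTTTT
  .TFTT
  TF.FT
  T...T
  TF..T
Step 3: 6 trees catch fire, 4 burn out
  TTFTT
  .F.FT
  F...F
  T...T
  F...T
Step 4: 5 trees catch fire, 6 burn out
  TF.FT
  ....F
  .....
  F...F
  ....T

TF.FT
....F
.....
F...F
....T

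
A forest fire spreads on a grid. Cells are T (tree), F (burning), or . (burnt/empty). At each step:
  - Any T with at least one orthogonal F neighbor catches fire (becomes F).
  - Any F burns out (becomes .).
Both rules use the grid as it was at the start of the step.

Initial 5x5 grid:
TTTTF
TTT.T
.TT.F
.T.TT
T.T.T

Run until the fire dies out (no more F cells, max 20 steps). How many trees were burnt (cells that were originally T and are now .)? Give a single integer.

Step 1: +3 fires, +2 burnt (F count now 3)
Step 2: +3 fires, +3 burnt (F count now 3)
Step 3: +2 fires, +3 burnt (F count now 2)
Step 4: +3 fires, +2 burnt (F count now 3)
Step 5: +2 fires, +3 burnt (F count now 2)
Step 6: +1 fires, +2 burnt (F count now 1)
Step 7: +0 fires, +1 burnt (F count now 0)
Fire out after step 7
Initially T: 16, now '.': 23
Total burnt (originally-T cells now '.'): 14

Answer: 14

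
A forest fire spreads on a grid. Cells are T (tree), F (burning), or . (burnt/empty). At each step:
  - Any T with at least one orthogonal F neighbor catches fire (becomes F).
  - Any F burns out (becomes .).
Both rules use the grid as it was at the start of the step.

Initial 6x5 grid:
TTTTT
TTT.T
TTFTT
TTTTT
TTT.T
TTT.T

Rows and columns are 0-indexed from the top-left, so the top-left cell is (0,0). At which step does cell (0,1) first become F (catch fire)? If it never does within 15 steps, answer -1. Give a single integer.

Step 1: cell (0,1)='T' (+4 fires, +1 burnt)
Step 2: cell (0,1)='T' (+7 fires, +4 burnt)
Step 3: cell (0,1)='F' (+8 fires, +7 burnt)
  -> target ignites at step 3
Step 4: cell (0,1)='.' (+5 fires, +8 burnt)
Step 5: cell (0,1)='.' (+2 fires, +5 burnt)
Step 6: cell (0,1)='.' (+0 fires, +2 burnt)
  fire out at step 6

3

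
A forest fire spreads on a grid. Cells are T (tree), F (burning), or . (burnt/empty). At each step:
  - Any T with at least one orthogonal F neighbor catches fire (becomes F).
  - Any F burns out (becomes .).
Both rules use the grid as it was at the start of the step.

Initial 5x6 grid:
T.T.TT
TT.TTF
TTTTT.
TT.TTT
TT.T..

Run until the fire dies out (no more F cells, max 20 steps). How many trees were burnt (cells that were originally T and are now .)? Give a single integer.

Step 1: +2 fires, +1 burnt (F count now 2)
Step 2: +3 fires, +2 burnt (F count now 3)
Step 3: +2 fires, +3 burnt (F count now 2)
Step 4: +3 fires, +2 burnt (F count now 3)
Step 5: +2 fires, +3 burnt (F count now 2)
Step 6: +3 fires, +2 burnt (F count now 3)
Step 7: +3 fires, +3 burnt (F count now 3)
Step 8: +2 fires, +3 burnt (F count now 2)
Step 9: +0 fires, +2 burnt (F count now 0)
Fire out after step 9
Initially T: 21, now '.': 29
Total burnt (originally-T cells now '.'): 20

Answer: 20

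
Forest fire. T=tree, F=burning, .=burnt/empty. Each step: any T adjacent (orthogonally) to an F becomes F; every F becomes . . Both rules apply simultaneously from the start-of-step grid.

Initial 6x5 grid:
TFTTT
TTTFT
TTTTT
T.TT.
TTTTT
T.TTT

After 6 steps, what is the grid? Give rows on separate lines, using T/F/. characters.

Step 1: 7 trees catch fire, 2 burn out
  F.FFT
  TFF.F
  TTTFT
  T.TT.
  TTTTT
  T.TTT
Step 2: 6 trees catch fire, 7 burn out
  ....F
  F....
  TFF.F
  T.TF.
  TTTTT
  T.TTT
Step 3: 3 trees catch fire, 6 burn out
  .....
  .....
  F....
  T.F..
  TTTFT
  T.TTT
Step 4: 4 trees catch fire, 3 burn out
  .....
  .....
  .....
  F....
  TTF.F
  T.TFT
Step 5: 4 trees catch fire, 4 burn out
  .....
  .....
  .....
  .....
  FF...
  T.F.F
Step 6: 1 trees catch fire, 4 burn out
  .....
  .....
  .....
  .....
  .....
  F....

.....
.....
.....
.....
.....
F....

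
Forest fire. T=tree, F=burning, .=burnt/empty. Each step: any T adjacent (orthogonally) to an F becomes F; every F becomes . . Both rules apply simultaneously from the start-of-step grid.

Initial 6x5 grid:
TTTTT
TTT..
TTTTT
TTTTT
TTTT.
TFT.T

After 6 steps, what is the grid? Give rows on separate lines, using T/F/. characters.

Step 1: 3 trees catch fire, 1 burn out
  TTTTT
  TTT..
  TTTTT
  TTTTT
  TFTT.
  F.F.T
Step 2: 3 trees catch fire, 3 burn out
  TTTTT
  TTT..
  TTTTT
  TFTTT
  F.FT.
  ....T
Step 3: 4 trees catch fire, 3 burn out
  TTTTT
  TTT..
  TFTTT
  F.FTT
  ...F.
  ....T
Step 4: 4 trees catch fire, 4 burn out
  TTTTT
  TFT..
  F.FTT
  ...FT
  .....
  ....T
Step 5: 5 trees catch fire, 4 burn out
  TFTTT
  F.F..
  ...FT
  ....F
  .....
  ....T
Step 6: 3 trees catch fire, 5 burn out
  F.FTT
  .....
  ....F
  .....
  .....
  ....T

F.FTT
.....
....F
.....
.....
....T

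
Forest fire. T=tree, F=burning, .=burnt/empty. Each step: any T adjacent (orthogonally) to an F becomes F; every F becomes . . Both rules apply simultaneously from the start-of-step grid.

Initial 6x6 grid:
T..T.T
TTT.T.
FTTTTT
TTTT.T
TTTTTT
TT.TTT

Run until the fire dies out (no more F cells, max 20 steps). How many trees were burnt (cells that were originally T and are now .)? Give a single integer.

Step 1: +3 fires, +1 burnt (F count now 3)
Step 2: +5 fires, +3 burnt (F count now 5)
Step 3: +5 fires, +5 burnt (F count now 5)
Step 4: +4 fires, +5 burnt (F count now 4)
Step 5: +3 fires, +4 burnt (F count now 3)
Step 6: +3 fires, +3 burnt (F count now 3)
Step 7: +2 fires, +3 burnt (F count now 2)
Step 8: +1 fires, +2 burnt (F count now 1)
Step 9: +0 fires, +1 burnt (F count now 0)
Fire out after step 9
Initially T: 28, now '.': 34
Total burnt (originally-T cells now '.'): 26

Answer: 26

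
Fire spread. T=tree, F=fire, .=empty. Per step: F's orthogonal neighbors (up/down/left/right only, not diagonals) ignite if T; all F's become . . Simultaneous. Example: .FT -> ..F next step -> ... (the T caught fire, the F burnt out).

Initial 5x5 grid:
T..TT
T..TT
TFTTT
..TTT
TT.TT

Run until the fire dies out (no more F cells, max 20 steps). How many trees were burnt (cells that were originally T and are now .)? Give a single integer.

Step 1: +2 fires, +1 burnt (F count now 2)
Step 2: +3 fires, +2 burnt (F count now 3)
Step 3: +4 fires, +3 burnt (F count now 4)
Step 4: +4 fires, +4 burnt (F count now 4)
Step 5: +2 fires, +4 burnt (F count now 2)
Step 6: +0 fires, +2 burnt (F count now 0)
Fire out after step 6
Initially T: 17, now '.': 23
Total burnt (originally-T cells now '.'): 15

Answer: 15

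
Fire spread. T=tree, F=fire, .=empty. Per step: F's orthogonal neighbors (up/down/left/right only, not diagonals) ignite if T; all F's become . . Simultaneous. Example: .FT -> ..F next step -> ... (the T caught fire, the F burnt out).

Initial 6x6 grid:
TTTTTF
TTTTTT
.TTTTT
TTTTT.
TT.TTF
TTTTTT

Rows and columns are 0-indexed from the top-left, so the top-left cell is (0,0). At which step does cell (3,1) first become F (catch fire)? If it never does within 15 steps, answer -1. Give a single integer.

Step 1: cell (3,1)='T' (+4 fires, +2 burnt)
Step 2: cell (3,1)='T' (+6 fires, +4 burnt)
Step 3: cell (3,1)='T' (+5 fires, +6 burnt)
Step 4: cell (3,1)='T' (+5 fires, +5 burnt)
Step 5: cell (3,1)='F' (+5 fires, +5 burnt)
  -> target ignites at step 5
Step 6: cell (3,1)='.' (+5 fires, +5 burnt)
Step 7: cell (3,1)='.' (+1 fires, +5 burnt)
Step 8: cell (3,1)='.' (+0 fires, +1 burnt)
  fire out at step 8

5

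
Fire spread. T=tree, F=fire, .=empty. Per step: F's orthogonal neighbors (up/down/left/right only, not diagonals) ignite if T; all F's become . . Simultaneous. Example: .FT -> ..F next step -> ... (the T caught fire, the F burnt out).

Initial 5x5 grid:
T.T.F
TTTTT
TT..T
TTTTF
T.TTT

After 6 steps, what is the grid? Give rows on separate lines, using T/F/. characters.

Step 1: 4 trees catch fire, 2 burn out
  T.T..
  TTTTF
  TT..F
  TTTF.
  T.TTF
Step 2: 3 trees catch fire, 4 burn out
  T.T..
  TTTF.
  TT...
  TTF..
  T.TF.
Step 3: 3 trees catch fire, 3 burn out
  T.T..
  TTF..
  TT...
  TF...
  T.F..
Step 4: 4 trees catch fire, 3 burn out
  T.F..
  TF...
  TF...
  F....
  T....
Step 5: 3 trees catch fire, 4 burn out
  T....
  F....
  F....
  .....
  F....
Step 6: 1 trees catch fire, 3 burn out
  F....
  .....
  .....
  .....
  .....

F....
.....
.....
.....
.....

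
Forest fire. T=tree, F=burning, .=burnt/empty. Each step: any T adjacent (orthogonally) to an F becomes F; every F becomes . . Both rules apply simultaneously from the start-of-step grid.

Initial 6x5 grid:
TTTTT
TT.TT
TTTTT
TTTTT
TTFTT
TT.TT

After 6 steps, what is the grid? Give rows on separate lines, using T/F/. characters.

Step 1: 3 trees catch fire, 1 burn out
  TTTTT
  TT.TT
  TTTTT
  TTFTT
  TF.FT
  TT.TT
Step 2: 7 trees catch fire, 3 burn out
  TTTTT
  TT.TT
  TTFTT
  TF.FT
  F...F
  TF.FT
Step 3: 6 trees catch fire, 7 burn out
  TTTTT
  TT.TT
  TF.FT
  F...F
  .....
  F...F
Step 4: 4 trees catch fire, 6 burn out
  TTTTT
  TF.FT
  F...F
  .....
  .....
  .....
Step 5: 4 trees catch fire, 4 burn out
  TFTFT
  F...F
  .....
  .....
  .....
  .....
Step 6: 3 trees catch fire, 4 burn out
  F.F.F
  .....
  .....
  .....
  .....
  .....

F.F.F
.....
.....
.....
.....
.....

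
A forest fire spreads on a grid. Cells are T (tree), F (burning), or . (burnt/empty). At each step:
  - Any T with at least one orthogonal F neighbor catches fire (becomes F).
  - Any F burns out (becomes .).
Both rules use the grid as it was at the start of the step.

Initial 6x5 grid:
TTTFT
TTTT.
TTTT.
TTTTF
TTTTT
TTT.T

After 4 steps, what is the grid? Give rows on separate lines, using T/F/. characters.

Step 1: 5 trees catch fire, 2 burn out
  TTF.F
  TTTF.
  TTTT.
  TTTF.
  TTTTF
  TTT.T
Step 2: 6 trees catch fire, 5 burn out
  TF...
  TTF..
  TTTF.
  TTF..
  TTTF.
  TTT.F
Step 3: 5 trees catch fire, 6 burn out
  F....
  TF...
  TTF..
  TF...
  TTF..
  TTT..
Step 4: 5 trees catch fire, 5 burn out
  .....
  F....
  TF...
  F....
  TF...
  TTF..

.....
F....
TF...
F....
TF...
TTF..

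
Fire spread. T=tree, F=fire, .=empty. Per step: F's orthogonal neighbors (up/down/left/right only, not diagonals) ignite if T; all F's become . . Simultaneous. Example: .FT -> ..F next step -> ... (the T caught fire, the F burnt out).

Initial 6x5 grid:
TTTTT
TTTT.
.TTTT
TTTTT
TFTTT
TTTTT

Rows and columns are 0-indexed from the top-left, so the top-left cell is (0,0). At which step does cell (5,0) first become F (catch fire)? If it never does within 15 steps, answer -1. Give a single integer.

Step 1: cell (5,0)='T' (+4 fires, +1 burnt)
Step 2: cell (5,0)='F' (+6 fires, +4 burnt)
  -> target ignites at step 2
Step 3: cell (5,0)='.' (+5 fires, +6 burnt)
Step 4: cell (5,0)='.' (+6 fires, +5 burnt)
Step 5: cell (5,0)='.' (+4 fires, +6 burnt)
Step 6: cell (5,0)='.' (+1 fires, +4 burnt)
Step 7: cell (5,0)='.' (+1 fires, +1 burnt)
Step 8: cell (5,0)='.' (+0 fires, +1 burnt)
  fire out at step 8

2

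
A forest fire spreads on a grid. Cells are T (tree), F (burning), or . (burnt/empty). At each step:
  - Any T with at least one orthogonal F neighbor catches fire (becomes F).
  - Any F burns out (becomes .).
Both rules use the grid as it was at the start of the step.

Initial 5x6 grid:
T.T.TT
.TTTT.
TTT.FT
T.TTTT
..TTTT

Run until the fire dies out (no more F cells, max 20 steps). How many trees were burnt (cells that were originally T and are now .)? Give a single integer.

Answer: 20

Derivation:
Step 1: +3 fires, +1 burnt (F count now 3)
Step 2: +5 fires, +3 burnt (F count now 5)
Step 3: +5 fires, +5 burnt (F count now 5)
Step 4: +4 fires, +5 burnt (F count now 4)
Step 5: +1 fires, +4 burnt (F count now 1)
Step 6: +1 fires, +1 burnt (F count now 1)
Step 7: +1 fires, +1 burnt (F count now 1)
Step 8: +0 fires, +1 burnt (F count now 0)
Fire out after step 8
Initially T: 21, now '.': 29
Total burnt (originally-T cells now '.'): 20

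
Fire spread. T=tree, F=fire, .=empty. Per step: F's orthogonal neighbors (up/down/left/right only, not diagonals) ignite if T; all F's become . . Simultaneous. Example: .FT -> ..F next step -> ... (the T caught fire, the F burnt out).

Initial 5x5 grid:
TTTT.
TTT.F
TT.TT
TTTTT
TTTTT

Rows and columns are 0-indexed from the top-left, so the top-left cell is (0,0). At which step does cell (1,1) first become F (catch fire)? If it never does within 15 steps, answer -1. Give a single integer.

Step 1: cell (1,1)='T' (+1 fires, +1 burnt)
Step 2: cell (1,1)='T' (+2 fires, +1 burnt)
Step 3: cell (1,1)='T' (+2 fires, +2 burnt)
Step 4: cell (1,1)='T' (+2 fires, +2 burnt)
Step 5: cell (1,1)='T' (+2 fires, +2 burnt)
Step 6: cell (1,1)='T' (+3 fires, +2 burnt)
Step 7: cell (1,1)='F' (+3 fires, +3 burnt)
  -> target ignites at step 7
Step 8: cell (1,1)='.' (+3 fires, +3 burnt)
Step 9: cell (1,1)='.' (+2 fires, +3 burnt)
Step 10: cell (1,1)='.' (+1 fires, +2 burnt)
Step 11: cell (1,1)='.' (+0 fires, +1 burnt)
  fire out at step 11

7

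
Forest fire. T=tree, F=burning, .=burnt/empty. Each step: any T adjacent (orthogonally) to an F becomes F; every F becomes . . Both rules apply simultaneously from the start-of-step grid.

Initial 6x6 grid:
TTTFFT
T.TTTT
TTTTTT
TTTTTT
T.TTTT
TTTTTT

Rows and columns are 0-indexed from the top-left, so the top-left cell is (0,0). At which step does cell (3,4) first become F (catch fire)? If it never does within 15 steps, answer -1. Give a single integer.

Step 1: cell (3,4)='T' (+4 fires, +2 burnt)
Step 2: cell (3,4)='T' (+5 fires, +4 burnt)
Step 3: cell (3,4)='F' (+5 fires, +5 burnt)
  -> target ignites at step 3
Step 4: cell (3,4)='.' (+6 fires, +5 burnt)
Step 5: cell (3,4)='.' (+6 fires, +6 burnt)
Step 6: cell (3,4)='.' (+3 fires, +6 burnt)
Step 7: cell (3,4)='.' (+2 fires, +3 burnt)
Step 8: cell (3,4)='.' (+1 fires, +2 burnt)
Step 9: cell (3,4)='.' (+0 fires, +1 burnt)
  fire out at step 9

3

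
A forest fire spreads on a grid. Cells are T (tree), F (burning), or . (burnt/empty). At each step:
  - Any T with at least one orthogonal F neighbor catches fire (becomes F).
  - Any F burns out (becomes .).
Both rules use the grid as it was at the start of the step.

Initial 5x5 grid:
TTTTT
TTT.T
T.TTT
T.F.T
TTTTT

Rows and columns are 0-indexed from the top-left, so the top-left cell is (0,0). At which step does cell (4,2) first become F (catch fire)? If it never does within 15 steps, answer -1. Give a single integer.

Step 1: cell (4,2)='F' (+2 fires, +1 burnt)
  -> target ignites at step 1
Step 2: cell (4,2)='.' (+4 fires, +2 burnt)
Step 3: cell (4,2)='.' (+5 fires, +4 burnt)
Step 4: cell (4,2)='.' (+6 fires, +5 burnt)
Step 5: cell (4,2)='.' (+3 fires, +6 burnt)
Step 6: cell (4,2)='.' (+0 fires, +3 burnt)
  fire out at step 6

1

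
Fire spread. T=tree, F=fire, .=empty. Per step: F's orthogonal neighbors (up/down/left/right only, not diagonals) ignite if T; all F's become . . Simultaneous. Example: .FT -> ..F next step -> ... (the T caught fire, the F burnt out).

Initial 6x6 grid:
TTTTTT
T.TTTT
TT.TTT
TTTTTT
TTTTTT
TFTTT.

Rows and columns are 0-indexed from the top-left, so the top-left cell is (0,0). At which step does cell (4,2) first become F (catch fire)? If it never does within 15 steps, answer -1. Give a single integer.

Step 1: cell (4,2)='T' (+3 fires, +1 burnt)
Step 2: cell (4,2)='F' (+4 fires, +3 burnt)
  -> target ignites at step 2
Step 3: cell (4,2)='.' (+5 fires, +4 burnt)
Step 4: cell (4,2)='.' (+3 fires, +5 burnt)
Step 5: cell (4,2)='.' (+4 fires, +3 burnt)
Step 6: cell (4,2)='.' (+4 fires, +4 burnt)
Step 7: cell (4,2)='.' (+5 fires, +4 burnt)
Step 8: cell (4,2)='.' (+3 fires, +5 burnt)
Step 9: cell (4,2)='.' (+1 fires, +3 burnt)
Step 10: cell (4,2)='.' (+0 fires, +1 burnt)
  fire out at step 10

2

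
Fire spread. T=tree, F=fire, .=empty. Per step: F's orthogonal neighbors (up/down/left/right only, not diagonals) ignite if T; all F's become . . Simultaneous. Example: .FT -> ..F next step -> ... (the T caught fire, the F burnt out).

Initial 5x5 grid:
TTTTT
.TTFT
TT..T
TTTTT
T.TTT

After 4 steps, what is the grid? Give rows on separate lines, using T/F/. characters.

Step 1: 3 trees catch fire, 1 burn out
  TTTFT
  .TF.F
  TT..T
  TTTTT
  T.TTT
Step 2: 4 trees catch fire, 3 burn out
  TTF.F
  .F...
  TT..F
  TTTTT
  T.TTT
Step 3: 3 trees catch fire, 4 burn out
  TF...
  .....
  TF...
  TTTTF
  T.TTT
Step 4: 5 trees catch fire, 3 burn out
  F....
  .....
  F....
  TFTF.
  T.TTF

F....
.....
F....
TFTF.
T.TTF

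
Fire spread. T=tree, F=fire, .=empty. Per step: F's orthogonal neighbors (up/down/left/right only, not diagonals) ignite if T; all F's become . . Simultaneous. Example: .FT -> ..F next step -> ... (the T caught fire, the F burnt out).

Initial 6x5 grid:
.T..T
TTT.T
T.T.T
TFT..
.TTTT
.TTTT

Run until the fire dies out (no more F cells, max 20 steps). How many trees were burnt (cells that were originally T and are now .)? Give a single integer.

Answer: 16

Derivation:
Step 1: +3 fires, +1 burnt (F count now 3)
Step 2: +4 fires, +3 burnt (F count now 4)
Step 3: +4 fires, +4 burnt (F count now 4)
Step 4: +3 fires, +4 burnt (F count now 3)
Step 5: +2 fires, +3 burnt (F count now 2)
Step 6: +0 fires, +2 burnt (F count now 0)
Fire out after step 6
Initially T: 19, now '.': 27
Total burnt (originally-T cells now '.'): 16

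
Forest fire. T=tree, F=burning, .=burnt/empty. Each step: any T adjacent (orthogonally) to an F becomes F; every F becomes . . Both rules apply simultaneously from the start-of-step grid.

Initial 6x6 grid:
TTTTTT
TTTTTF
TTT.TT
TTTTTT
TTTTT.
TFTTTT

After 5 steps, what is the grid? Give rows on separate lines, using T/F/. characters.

Step 1: 6 trees catch fire, 2 burn out
  TTTTTF
  TTTTF.
  TTT.TF
  TTTTTT
  TFTTT.
  F.FTTT
Step 2: 8 trees catch fire, 6 burn out
  TTTTF.
  TTTF..
  TTT.F.
  TFTTTF
  F.FTT.
  ...FTT
Step 3: 8 trees catch fire, 8 burn out
  TTTF..
  TTF...
  TFT...
  F.FTF.
  ...FT.
  ....FT
Step 4: 7 trees catch fire, 8 burn out
  TTF...
  TF....
  F.F...
  ...F..
  ....F.
  .....F
Step 5: 2 trees catch fire, 7 burn out
  TF....
  F.....
  ......
  ......
  ......
  ......

TF....
F.....
......
......
......
......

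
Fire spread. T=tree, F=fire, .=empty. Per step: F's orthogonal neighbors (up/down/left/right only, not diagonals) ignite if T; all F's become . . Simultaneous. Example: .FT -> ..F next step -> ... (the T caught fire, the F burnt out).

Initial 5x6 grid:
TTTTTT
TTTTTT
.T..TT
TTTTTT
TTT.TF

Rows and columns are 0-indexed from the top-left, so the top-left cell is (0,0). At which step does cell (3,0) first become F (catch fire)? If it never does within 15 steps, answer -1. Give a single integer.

Step 1: cell (3,0)='T' (+2 fires, +1 burnt)
Step 2: cell (3,0)='T' (+2 fires, +2 burnt)
Step 3: cell (3,0)='T' (+3 fires, +2 burnt)
Step 4: cell (3,0)='T' (+3 fires, +3 burnt)
Step 5: cell (3,0)='T' (+4 fires, +3 burnt)
Step 6: cell (3,0)='F' (+5 fires, +4 burnt)
  -> target ignites at step 6
Step 7: cell (3,0)='.' (+3 fires, +5 burnt)
Step 8: cell (3,0)='.' (+2 fires, +3 burnt)
Step 9: cell (3,0)='.' (+1 fires, +2 burnt)
Step 10: cell (3,0)='.' (+0 fires, +1 burnt)
  fire out at step 10

6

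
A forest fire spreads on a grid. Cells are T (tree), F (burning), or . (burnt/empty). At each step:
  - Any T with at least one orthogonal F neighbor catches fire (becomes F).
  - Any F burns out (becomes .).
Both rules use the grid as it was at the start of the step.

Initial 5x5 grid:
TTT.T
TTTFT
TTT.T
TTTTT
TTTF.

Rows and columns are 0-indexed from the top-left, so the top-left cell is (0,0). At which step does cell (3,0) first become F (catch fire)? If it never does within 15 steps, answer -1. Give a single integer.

Step 1: cell (3,0)='T' (+4 fires, +2 burnt)
Step 2: cell (3,0)='T' (+8 fires, +4 burnt)
Step 3: cell (3,0)='T' (+5 fires, +8 burnt)
Step 4: cell (3,0)='F' (+3 fires, +5 burnt)
  -> target ignites at step 4
Step 5: cell (3,0)='.' (+0 fires, +3 burnt)
  fire out at step 5

4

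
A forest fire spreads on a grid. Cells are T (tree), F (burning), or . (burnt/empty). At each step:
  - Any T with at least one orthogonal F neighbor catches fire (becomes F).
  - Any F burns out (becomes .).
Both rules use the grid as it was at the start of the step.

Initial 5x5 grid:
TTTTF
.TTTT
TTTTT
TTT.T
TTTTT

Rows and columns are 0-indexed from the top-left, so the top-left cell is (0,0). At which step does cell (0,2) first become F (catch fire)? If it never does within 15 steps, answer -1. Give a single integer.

Step 1: cell (0,2)='T' (+2 fires, +1 burnt)
Step 2: cell (0,2)='F' (+3 fires, +2 burnt)
  -> target ignites at step 2
Step 3: cell (0,2)='.' (+4 fires, +3 burnt)
Step 4: cell (0,2)='.' (+4 fires, +4 burnt)
Step 5: cell (0,2)='.' (+3 fires, +4 burnt)
Step 6: cell (0,2)='.' (+3 fires, +3 burnt)
Step 7: cell (0,2)='.' (+2 fires, +3 burnt)
Step 8: cell (0,2)='.' (+1 fires, +2 burnt)
Step 9: cell (0,2)='.' (+0 fires, +1 burnt)
  fire out at step 9

2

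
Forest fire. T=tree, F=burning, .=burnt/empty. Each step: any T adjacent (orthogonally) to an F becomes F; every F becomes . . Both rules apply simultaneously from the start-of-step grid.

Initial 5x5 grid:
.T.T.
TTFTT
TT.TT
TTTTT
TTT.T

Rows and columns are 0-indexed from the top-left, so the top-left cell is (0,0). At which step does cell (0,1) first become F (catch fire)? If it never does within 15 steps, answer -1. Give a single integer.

Step 1: cell (0,1)='T' (+2 fires, +1 burnt)
Step 2: cell (0,1)='F' (+6 fires, +2 burnt)
  -> target ignites at step 2
Step 3: cell (0,1)='.' (+4 fires, +6 burnt)
Step 4: cell (0,1)='.' (+4 fires, +4 burnt)
Step 5: cell (0,1)='.' (+3 fires, +4 burnt)
Step 6: cell (0,1)='.' (+0 fires, +3 burnt)
  fire out at step 6

2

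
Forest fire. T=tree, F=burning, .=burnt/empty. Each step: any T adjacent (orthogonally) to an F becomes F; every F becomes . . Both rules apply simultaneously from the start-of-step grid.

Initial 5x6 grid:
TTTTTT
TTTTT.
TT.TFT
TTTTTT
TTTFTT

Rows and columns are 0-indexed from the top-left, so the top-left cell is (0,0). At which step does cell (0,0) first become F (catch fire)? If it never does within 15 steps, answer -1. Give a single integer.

Step 1: cell (0,0)='T' (+7 fires, +2 burnt)
Step 2: cell (0,0)='T' (+6 fires, +7 burnt)
Step 3: cell (0,0)='T' (+5 fires, +6 burnt)
Step 4: cell (0,0)='T' (+4 fires, +5 burnt)
Step 5: cell (0,0)='T' (+3 fires, +4 burnt)
Step 6: cell (0,0)='F' (+1 fires, +3 burnt)
  -> target ignites at step 6
Step 7: cell (0,0)='.' (+0 fires, +1 burnt)
  fire out at step 7

6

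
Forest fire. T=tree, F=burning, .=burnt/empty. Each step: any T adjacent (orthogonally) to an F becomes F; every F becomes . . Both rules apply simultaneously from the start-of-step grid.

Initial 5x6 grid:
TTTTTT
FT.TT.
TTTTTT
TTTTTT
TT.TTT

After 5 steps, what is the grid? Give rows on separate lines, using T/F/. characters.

Step 1: 3 trees catch fire, 1 burn out
  FTTTTT
  .F.TT.
  FTTTTT
  TTTTTT
  TT.TTT
Step 2: 3 trees catch fire, 3 burn out
  .FTTTT
  ...TT.
  .FTTTT
  FTTTTT
  TT.TTT
Step 3: 4 trees catch fire, 3 burn out
  ..FTTT
  ...TT.
  ..FTTT
  .FTTTT
  FT.TTT
Step 4: 4 trees catch fire, 4 burn out
  ...FTT
  ...TT.
  ...FTT
  ..FTTT
  .F.TTT
Step 5: 4 trees catch fire, 4 burn out
  ....FT
  ...FT.
  ....FT
  ...FTT
  ...TTT

....FT
...FT.
....FT
...FTT
...TTT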